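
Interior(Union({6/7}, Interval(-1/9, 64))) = Interval.open(-1/9, 64)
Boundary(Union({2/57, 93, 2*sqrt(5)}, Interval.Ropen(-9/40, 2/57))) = {-9/40, 2/57, 93, 2*sqrt(5)}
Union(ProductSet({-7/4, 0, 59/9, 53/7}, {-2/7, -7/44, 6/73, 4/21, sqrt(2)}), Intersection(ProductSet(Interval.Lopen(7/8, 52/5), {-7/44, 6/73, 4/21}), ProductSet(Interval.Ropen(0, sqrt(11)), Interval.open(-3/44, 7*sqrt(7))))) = Union(ProductSet({-7/4, 0, 59/9, 53/7}, {-2/7, -7/44, 6/73, 4/21, sqrt(2)}), ProductSet(Interval.open(7/8, sqrt(11)), {6/73, 4/21}))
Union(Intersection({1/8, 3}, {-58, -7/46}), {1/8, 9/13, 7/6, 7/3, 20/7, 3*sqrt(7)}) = {1/8, 9/13, 7/6, 7/3, 20/7, 3*sqrt(7)}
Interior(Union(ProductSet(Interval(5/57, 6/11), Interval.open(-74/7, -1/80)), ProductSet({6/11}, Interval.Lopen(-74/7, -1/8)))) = ProductSet(Interval.open(5/57, 6/11), Interval.open(-74/7, -1/80))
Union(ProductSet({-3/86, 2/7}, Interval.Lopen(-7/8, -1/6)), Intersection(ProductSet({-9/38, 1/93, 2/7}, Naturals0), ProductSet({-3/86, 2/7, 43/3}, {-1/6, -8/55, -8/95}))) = ProductSet({-3/86, 2/7}, Interval.Lopen(-7/8, -1/6))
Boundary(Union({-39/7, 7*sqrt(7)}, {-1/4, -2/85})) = {-39/7, -1/4, -2/85, 7*sqrt(7)}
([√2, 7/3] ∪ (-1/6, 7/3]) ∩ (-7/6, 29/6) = (-1/6, 7/3]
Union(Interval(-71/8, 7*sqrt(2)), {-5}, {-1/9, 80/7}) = Union({80/7}, Interval(-71/8, 7*sqrt(2)))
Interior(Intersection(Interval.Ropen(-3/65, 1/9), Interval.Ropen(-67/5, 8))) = Interval.open(-3/65, 1/9)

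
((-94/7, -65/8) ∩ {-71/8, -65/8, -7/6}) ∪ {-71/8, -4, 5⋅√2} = {-71/8, -4, 5⋅√2}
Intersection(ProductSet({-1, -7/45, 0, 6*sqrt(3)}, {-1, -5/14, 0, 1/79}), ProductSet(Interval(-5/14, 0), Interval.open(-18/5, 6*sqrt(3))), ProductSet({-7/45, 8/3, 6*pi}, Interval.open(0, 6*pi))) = ProductSet({-7/45}, {1/79})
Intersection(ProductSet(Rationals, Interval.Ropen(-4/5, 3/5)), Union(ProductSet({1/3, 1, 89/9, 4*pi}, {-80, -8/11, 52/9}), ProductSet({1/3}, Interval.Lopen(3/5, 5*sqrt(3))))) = ProductSet({1/3, 1, 89/9}, {-8/11})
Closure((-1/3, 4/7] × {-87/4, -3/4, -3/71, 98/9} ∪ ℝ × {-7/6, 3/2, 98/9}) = (ℝ × {-7/6, 3/2, 98/9}) ∪ ([-1/3, 4/7] × {-87/4, -3/4, -3/71, 98/9})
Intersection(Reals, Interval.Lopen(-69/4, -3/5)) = Interval.Lopen(-69/4, -3/5)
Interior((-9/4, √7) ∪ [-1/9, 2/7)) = (-9/4, √7)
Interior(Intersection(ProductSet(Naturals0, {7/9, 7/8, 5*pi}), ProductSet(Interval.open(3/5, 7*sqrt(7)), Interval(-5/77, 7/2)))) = EmptySet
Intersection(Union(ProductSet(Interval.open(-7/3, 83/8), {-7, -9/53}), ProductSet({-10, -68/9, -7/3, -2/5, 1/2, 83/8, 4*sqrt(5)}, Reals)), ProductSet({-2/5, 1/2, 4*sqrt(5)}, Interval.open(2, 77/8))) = ProductSet({-2/5, 1/2, 4*sqrt(5)}, Interval.open(2, 77/8))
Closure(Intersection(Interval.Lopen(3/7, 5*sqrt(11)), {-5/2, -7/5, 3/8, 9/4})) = {9/4}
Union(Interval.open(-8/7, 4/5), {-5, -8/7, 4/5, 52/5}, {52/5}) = Union({-5, 52/5}, Interval(-8/7, 4/5))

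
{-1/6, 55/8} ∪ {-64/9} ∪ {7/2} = {-64/9, -1/6, 7/2, 55/8}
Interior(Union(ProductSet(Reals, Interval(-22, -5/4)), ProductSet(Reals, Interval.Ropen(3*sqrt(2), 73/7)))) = ProductSet(Reals, Union(Interval.open(-22, -5/4), Interval.open(3*sqrt(2), 73/7)))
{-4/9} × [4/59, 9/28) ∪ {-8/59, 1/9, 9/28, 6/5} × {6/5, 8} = ({-4/9} × [4/59, 9/28)) ∪ ({-8/59, 1/9, 9/28, 6/5} × {6/5, 8})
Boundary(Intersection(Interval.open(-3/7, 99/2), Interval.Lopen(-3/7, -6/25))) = {-3/7, -6/25}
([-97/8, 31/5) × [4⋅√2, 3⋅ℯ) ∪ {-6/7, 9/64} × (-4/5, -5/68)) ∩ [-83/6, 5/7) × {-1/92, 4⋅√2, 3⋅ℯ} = [-97/8, 5/7) × {4⋅√2}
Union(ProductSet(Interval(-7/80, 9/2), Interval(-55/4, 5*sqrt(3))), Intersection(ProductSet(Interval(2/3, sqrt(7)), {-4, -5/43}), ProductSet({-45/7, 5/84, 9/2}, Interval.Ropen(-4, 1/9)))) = ProductSet(Interval(-7/80, 9/2), Interval(-55/4, 5*sqrt(3)))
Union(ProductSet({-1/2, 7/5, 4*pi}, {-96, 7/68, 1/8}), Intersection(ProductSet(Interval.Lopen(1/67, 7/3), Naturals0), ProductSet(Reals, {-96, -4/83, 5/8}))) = ProductSet({-1/2, 7/5, 4*pi}, {-96, 7/68, 1/8})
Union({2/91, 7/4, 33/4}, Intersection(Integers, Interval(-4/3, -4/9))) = Union({2/91, 7/4, 33/4}, Range(-1, 0, 1))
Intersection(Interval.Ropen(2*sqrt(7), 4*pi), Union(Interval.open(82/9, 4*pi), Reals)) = Interval.Ropen(2*sqrt(7), 4*pi)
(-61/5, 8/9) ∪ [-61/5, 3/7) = [-61/5, 8/9)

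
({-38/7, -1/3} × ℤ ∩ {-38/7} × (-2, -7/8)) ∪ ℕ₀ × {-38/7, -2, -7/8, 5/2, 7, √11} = ({-38/7} × {-1}) ∪ (ℕ₀ × {-38/7, -2, -7/8, 5/2, 7, √11})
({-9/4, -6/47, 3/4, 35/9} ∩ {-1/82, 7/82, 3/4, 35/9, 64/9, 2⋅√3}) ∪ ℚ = ℚ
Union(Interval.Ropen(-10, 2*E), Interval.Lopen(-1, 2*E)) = Interval(-10, 2*E)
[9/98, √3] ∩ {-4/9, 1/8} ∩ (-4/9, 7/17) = {1/8}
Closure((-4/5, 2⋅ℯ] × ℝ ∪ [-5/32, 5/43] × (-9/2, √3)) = [-4/5, 2⋅ℯ] × ℝ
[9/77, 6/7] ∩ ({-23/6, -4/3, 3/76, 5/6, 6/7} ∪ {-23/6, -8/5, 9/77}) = {9/77, 5/6, 6/7}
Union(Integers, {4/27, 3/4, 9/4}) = Union({4/27, 3/4, 9/4}, Integers)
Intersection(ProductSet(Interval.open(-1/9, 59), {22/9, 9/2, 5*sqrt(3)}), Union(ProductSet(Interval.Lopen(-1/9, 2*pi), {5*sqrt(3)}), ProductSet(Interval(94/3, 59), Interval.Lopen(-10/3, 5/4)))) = ProductSet(Interval.Lopen(-1/9, 2*pi), {5*sqrt(3)})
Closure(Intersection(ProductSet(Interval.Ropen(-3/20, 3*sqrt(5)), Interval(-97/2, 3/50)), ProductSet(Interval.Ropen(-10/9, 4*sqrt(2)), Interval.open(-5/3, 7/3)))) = Union(ProductSet({-3/20, 4*sqrt(2)}, Interval(-5/3, 3/50)), ProductSet(Interval(-3/20, 4*sqrt(2)), {-5/3, 3/50}), ProductSet(Interval.Ropen(-3/20, 4*sqrt(2)), Interval.Lopen(-5/3, 3/50)))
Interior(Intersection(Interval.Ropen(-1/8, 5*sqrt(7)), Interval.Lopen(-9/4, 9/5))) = Interval.open(-1/8, 9/5)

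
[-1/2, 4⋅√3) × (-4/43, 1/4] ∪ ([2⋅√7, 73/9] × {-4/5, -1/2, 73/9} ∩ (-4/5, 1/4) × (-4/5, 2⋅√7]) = [-1/2, 4⋅√3) × (-4/43, 1/4]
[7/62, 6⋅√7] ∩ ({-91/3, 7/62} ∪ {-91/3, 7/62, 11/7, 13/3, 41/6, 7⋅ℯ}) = {7/62, 11/7, 13/3, 41/6}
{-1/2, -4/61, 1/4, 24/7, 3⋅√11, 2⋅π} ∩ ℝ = {-1/2, -4/61, 1/4, 24/7, 3⋅√11, 2⋅π}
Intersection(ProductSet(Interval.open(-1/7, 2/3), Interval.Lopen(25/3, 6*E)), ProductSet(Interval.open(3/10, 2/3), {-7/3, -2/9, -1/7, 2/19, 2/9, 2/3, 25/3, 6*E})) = ProductSet(Interval.open(3/10, 2/3), {6*E})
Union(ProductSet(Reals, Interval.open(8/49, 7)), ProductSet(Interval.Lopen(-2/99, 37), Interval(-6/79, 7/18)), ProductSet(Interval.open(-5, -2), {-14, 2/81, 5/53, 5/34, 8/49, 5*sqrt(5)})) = Union(ProductSet(Interval.open(-5, -2), {-14, 2/81, 5/53, 5/34, 8/49, 5*sqrt(5)}), ProductSet(Interval.Lopen(-2/99, 37), Interval(-6/79, 7/18)), ProductSet(Reals, Interval.open(8/49, 7)))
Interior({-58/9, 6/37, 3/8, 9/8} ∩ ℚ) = ∅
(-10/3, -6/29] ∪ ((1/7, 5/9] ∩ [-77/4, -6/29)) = (-10/3, -6/29]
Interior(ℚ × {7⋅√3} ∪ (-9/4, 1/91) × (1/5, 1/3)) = ((-9/4, 1/91) × (1/5, 1/3)) ∪ ((ℚ \ (-∞, ∞)) × {7⋅√3})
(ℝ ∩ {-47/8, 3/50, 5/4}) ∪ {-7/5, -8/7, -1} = {-47/8, -7/5, -8/7, -1, 3/50, 5/4}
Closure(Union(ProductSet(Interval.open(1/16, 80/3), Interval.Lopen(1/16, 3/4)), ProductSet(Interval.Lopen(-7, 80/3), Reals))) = ProductSet(Interval(-7, 80/3), Reals)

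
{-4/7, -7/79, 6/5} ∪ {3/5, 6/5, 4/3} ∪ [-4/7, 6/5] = [-4/7, 6/5] ∪ {4/3}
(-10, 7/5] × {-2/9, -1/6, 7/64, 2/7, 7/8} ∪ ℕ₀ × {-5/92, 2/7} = (ℕ₀ × {-5/92, 2/7}) ∪ ((-10, 7/5] × {-2/9, -1/6, 7/64, 2/7, 7/8})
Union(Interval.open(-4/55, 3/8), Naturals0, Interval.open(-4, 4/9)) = Union(Interval.open(-4, 4/9), Naturals0)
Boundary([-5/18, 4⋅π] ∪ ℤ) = {-5/18, 4⋅π} ∪ (ℤ \ (-5/18, 4⋅π))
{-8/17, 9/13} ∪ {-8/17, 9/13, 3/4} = {-8/17, 9/13, 3/4}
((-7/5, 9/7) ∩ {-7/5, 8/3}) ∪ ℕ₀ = ℕ₀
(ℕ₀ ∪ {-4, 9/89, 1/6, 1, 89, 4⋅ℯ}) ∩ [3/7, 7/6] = {1}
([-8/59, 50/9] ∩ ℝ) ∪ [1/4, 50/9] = [-8/59, 50/9]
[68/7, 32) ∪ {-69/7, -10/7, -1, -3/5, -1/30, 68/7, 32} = {-69/7, -10/7, -1, -3/5, -1/30} ∪ [68/7, 32]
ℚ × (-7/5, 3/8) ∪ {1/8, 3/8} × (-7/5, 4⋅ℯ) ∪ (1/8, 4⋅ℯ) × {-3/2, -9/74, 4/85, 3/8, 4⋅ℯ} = (ℚ × (-7/5, 3/8)) ∪ ({1/8, 3/8} × (-7/5, 4⋅ℯ)) ∪ ((1/8, 4⋅ℯ) × {-3/2, -9/74, 4/85, 3/8, 4⋅ℯ})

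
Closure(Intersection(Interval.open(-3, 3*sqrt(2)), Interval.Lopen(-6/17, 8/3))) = Interval(-6/17, 8/3)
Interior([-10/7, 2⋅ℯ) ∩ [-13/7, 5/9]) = (-10/7, 5/9)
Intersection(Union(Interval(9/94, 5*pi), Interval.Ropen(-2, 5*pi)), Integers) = Range(-2, 16, 1)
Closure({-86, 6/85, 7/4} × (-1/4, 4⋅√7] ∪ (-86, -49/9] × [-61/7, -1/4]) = ([-86, -49/9] × [-61/7, -1/4]) ∪ ({-86, 6/85, 7/4} × [-1/4, 4⋅√7])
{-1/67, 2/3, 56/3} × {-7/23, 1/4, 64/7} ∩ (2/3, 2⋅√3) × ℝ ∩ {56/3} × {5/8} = ∅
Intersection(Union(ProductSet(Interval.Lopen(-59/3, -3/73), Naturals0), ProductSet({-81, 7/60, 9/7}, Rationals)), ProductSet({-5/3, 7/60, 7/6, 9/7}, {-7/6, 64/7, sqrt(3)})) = ProductSet({7/60, 9/7}, {-7/6, 64/7})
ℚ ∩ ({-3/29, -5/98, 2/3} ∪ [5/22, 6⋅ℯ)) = {-3/29, -5/98} ∪ (ℚ ∩ [5/22, 6⋅ℯ))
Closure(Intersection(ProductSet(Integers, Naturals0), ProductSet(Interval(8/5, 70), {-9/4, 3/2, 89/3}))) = EmptySet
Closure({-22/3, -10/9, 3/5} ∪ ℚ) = ℝ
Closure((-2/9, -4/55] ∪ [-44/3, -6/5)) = [-44/3, -6/5] ∪ [-2/9, -4/55]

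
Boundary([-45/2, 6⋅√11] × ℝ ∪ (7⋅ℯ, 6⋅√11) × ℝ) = {-45/2, 6⋅√11} × ℝ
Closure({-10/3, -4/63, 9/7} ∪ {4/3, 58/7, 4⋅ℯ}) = {-10/3, -4/63, 9/7, 4/3, 58/7, 4⋅ℯ}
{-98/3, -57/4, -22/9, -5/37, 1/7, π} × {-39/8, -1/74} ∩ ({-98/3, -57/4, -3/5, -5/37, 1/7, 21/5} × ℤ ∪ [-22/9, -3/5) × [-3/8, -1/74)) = ∅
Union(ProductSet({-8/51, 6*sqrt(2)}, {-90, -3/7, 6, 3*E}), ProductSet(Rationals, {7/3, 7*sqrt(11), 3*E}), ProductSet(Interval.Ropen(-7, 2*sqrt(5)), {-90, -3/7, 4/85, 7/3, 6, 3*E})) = Union(ProductSet({-8/51, 6*sqrt(2)}, {-90, -3/7, 6, 3*E}), ProductSet(Interval.Ropen(-7, 2*sqrt(5)), {-90, -3/7, 4/85, 7/3, 6, 3*E}), ProductSet(Rationals, {7/3, 7*sqrt(11), 3*E}))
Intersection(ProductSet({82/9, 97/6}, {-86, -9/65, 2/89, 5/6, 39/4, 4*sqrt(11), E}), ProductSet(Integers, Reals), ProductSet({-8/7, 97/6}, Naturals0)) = EmptySet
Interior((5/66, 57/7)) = (5/66, 57/7)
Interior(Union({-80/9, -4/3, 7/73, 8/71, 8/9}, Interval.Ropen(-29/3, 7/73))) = Interval.open(-29/3, 7/73)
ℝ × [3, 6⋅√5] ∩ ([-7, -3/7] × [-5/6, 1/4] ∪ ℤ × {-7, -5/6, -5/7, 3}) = ℤ × {3}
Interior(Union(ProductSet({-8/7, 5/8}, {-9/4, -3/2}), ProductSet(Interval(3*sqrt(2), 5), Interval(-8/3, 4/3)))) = ProductSet(Interval.open(3*sqrt(2), 5), Interval.open(-8/3, 4/3))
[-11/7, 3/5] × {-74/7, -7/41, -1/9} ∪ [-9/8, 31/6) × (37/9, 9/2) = ([-11/7, 3/5] × {-74/7, -7/41, -1/9}) ∪ ([-9/8, 31/6) × (37/9, 9/2))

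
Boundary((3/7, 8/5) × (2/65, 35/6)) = ({3/7, 8/5} × [2/65, 35/6]) ∪ ([3/7, 8/5] × {2/65, 35/6})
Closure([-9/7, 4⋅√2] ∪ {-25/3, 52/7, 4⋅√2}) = {-25/3, 52/7} ∪ [-9/7, 4⋅√2]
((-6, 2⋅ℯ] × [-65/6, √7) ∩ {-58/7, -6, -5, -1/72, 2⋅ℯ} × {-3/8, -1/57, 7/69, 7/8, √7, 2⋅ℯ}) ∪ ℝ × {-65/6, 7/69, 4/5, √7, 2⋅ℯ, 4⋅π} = ({-5, -1/72, 2⋅ℯ} × {-3/8, -1/57, 7/69, 7/8}) ∪ (ℝ × {-65/6, 7/69, 4/5, √7, 2⋅ℯ, 4⋅π})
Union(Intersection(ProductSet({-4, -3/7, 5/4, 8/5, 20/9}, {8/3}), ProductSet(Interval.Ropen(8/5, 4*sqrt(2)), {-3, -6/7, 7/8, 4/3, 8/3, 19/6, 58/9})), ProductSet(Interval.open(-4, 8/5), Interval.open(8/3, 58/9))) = Union(ProductSet({8/5, 20/9}, {8/3}), ProductSet(Interval.open(-4, 8/5), Interval.open(8/3, 58/9)))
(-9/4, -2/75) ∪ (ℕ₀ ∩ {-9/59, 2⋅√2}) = (-9/4, -2/75)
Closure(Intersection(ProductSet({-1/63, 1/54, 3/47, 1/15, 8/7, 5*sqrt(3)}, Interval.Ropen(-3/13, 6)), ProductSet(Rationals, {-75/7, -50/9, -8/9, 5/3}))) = ProductSet({-1/63, 1/54, 3/47, 1/15, 8/7}, {5/3})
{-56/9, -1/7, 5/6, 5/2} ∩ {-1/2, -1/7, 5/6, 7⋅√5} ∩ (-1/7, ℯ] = {5/6}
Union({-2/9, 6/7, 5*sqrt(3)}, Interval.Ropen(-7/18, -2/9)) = Union({6/7, 5*sqrt(3)}, Interval(-7/18, -2/9))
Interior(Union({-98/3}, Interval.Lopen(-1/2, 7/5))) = Interval.open(-1/2, 7/5)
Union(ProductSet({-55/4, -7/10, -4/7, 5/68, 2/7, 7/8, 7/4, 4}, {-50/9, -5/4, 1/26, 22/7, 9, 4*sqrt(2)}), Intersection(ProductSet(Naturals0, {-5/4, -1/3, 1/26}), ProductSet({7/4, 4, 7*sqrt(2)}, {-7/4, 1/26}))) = ProductSet({-55/4, -7/10, -4/7, 5/68, 2/7, 7/8, 7/4, 4}, {-50/9, -5/4, 1/26, 22/7, 9, 4*sqrt(2)})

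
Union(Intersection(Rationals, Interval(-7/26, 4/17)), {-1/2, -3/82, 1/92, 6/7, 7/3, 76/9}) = Union({-1/2, 6/7, 7/3, 76/9}, Intersection(Interval(-7/26, 4/17), Rationals))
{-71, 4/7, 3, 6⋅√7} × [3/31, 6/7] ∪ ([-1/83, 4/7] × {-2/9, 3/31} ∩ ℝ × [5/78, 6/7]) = ([-1/83, 4/7] × {3/31}) ∪ ({-71, 4/7, 3, 6⋅√7} × [3/31, 6/7])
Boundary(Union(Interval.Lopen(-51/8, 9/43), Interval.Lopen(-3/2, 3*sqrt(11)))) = {-51/8, 3*sqrt(11)}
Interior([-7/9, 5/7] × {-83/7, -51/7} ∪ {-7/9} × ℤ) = ∅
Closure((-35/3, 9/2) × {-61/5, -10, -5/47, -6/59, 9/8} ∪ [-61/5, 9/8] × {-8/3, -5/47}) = ([-61/5, 9/8] × {-8/3, -5/47}) ∪ ([-35/3, 9/2] × {-61/5, -10, -5/47, -6/59, 9/8})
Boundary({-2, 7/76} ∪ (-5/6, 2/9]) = {-2, -5/6, 2/9}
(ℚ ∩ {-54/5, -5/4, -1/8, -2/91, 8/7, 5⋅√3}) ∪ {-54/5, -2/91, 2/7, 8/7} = {-54/5, -5/4, -1/8, -2/91, 2/7, 8/7}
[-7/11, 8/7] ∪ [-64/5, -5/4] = [-64/5, -5/4] ∪ [-7/11, 8/7]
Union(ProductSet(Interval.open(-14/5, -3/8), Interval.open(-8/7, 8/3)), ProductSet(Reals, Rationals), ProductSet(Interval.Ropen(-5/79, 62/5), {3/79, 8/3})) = Union(ProductSet(Interval.open(-14/5, -3/8), Interval.open(-8/7, 8/3)), ProductSet(Reals, Rationals))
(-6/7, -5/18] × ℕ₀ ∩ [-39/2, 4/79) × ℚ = (-6/7, -5/18] × ℕ₀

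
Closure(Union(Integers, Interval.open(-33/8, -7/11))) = Union(Integers, Interval(-33/8, -7/11))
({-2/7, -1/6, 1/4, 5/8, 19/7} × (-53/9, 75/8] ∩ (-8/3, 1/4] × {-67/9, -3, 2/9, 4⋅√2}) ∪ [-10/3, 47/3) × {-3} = ([-10/3, 47/3) × {-3}) ∪ ({-2/7, -1/6, 1/4} × {-3, 2/9, 4⋅√2})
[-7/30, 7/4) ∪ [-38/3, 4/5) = [-38/3, 7/4)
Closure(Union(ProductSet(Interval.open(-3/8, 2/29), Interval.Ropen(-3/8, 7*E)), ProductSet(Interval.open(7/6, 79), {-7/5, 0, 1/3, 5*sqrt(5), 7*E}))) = Union(ProductSet({-3/8, 2/29}, Interval(-3/8, 7*E)), ProductSet(Interval(-3/8, 2/29), {-3/8, 7*E}), ProductSet(Interval.open(-3/8, 2/29), Interval.Ropen(-3/8, 7*E)), ProductSet(Interval(7/6, 79), {-7/5, 0, 1/3, 5*sqrt(5), 7*E}))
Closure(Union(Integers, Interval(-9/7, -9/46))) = Union(Integers, Interval(-9/7, -9/46))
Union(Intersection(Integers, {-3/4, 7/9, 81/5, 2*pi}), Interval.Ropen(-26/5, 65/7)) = Interval.Ropen(-26/5, 65/7)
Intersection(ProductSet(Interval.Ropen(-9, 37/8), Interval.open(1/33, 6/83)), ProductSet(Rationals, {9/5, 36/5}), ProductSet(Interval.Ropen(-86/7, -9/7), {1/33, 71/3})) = EmptySet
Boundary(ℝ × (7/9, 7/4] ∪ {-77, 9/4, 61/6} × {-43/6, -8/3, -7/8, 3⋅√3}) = (ℝ × {7/9, 7/4}) ∪ ({-77, 9/4, 61/6} × {-43/6, -8/3, -7/8, 3⋅√3})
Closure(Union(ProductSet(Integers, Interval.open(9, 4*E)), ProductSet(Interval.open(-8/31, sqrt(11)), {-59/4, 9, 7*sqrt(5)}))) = Union(ProductSet(Integers, Interval(9, 4*E)), ProductSet(Interval(-8/31, sqrt(11)), {-59/4, 9, 7*sqrt(5)}))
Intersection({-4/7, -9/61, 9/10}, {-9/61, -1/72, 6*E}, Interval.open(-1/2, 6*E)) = {-9/61}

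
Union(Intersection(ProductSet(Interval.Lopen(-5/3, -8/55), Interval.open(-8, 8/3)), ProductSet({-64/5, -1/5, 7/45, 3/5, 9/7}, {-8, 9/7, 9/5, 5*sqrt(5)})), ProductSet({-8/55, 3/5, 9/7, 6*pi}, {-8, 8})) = Union(ProductSet({-1/5}, {9/7, 9/5}), ProductSet({-8/55, 3/5, 9/7, 6*pi}, {-8, 8}))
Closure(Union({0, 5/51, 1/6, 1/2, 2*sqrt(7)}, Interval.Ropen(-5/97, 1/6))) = Union({1/2, 2*sqrt(7)}, Interval(-5/97, 1/6))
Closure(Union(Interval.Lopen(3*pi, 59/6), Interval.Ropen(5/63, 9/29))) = Union(Interval(5/63, 9/29), Interval(3*pi, 59/6))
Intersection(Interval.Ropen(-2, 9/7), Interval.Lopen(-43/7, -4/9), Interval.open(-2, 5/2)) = Interval.Lopen(-2, -4/9)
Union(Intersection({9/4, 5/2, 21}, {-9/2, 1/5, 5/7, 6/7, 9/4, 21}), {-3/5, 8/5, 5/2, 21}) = {-3/5, 8/5, 9/4, 5/2, 21}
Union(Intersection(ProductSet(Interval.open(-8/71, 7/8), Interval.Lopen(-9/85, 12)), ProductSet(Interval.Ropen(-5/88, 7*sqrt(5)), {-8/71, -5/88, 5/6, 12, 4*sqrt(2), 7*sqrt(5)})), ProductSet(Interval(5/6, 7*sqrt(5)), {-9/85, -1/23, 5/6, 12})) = Union(ProductSet(Interval.Ropen(-5/88, 7/8), {-5/88, 5/6, 12, 4*sqrt(2)}), ProductSet(Interval(5/6, 7*sqrt(5)), {-9/85, -1/23, 5/6, 12}))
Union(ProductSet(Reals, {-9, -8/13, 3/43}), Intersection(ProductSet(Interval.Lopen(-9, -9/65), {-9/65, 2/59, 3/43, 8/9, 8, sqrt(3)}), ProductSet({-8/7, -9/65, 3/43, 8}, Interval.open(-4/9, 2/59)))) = Union(ProductSet({-8/7, -9/65}, {-9/65}), ProductSet(Reals, {-9, -8/13, 3/43}))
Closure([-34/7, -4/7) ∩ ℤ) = {-4, -3, -2, -1}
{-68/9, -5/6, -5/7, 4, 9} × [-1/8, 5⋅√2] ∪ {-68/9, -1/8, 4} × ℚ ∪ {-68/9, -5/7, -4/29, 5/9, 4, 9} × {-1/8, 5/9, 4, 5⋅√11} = ({-68/9, -1/8, 4} × ℚ) ∪ ({-68/9, -5/6, -5/7, 4, 9} × [-1/8, 5⋅√2]) ∪ ({-68/9, -5/7, -4/29, 5/9, 4, 9} × {-1/8, 5/9, 4, 5⋅√11})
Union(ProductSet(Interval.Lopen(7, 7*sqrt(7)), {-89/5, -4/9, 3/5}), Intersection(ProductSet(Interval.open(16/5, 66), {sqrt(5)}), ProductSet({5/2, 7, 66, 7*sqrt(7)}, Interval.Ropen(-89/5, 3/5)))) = ProductSet(Interval.Lopen(7, 7*sqrt(7)), {-89/5, -4/9, 3/5})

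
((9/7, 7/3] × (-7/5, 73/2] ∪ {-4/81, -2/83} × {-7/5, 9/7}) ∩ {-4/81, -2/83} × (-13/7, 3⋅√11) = {-4/81, -2/83} × {-7/5, 9/7}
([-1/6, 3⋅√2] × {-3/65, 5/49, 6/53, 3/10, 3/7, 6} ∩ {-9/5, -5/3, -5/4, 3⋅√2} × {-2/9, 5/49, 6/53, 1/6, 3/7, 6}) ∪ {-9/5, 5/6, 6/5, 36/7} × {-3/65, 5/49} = ({-9/5, 5/6, 6/5, 36/7} × {-3/65, 5/49}) ∪ ({3⋅√2} × {5/49, 6/53, 3/7, 6})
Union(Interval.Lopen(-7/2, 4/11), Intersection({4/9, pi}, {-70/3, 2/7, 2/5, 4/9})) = Union({4/9}, Interval.Lopen(-7/2, 4/11))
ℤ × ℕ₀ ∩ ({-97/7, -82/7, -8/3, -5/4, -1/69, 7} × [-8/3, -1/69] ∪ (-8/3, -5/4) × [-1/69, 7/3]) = {-2} × {0, 1, 2}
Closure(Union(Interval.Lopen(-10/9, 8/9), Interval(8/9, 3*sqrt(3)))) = Interval(-10/9, 3*sqrt(3))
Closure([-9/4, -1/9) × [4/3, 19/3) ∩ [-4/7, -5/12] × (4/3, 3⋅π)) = [-4/7, -5/12] × [4/3, 19/3]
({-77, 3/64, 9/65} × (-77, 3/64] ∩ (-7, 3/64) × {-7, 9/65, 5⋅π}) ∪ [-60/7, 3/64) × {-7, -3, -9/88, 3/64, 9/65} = [-60/7, 3/64) × {-7, -3, -9/88, 3/64, 9/65}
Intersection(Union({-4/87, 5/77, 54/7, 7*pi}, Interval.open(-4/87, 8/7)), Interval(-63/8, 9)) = Union({54/7}, Interval.Ropen(-4/87, 8/7))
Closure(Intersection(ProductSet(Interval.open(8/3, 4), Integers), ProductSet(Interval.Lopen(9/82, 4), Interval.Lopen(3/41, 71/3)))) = ProductSet(Interval(8/3, 4), Range(1, 24, 1))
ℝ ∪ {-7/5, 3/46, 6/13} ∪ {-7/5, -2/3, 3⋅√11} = ℝ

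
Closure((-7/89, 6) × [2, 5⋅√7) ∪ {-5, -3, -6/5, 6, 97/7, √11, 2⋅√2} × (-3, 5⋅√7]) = ({-7/89, 6} × [2, 5⋅√7]) ∪ ([-7/89, 6] × {2, 5⋅√7}) ∪ ((-7/89, 6) × [2, 5⋅√7)) ∪ ({-5, -3, -6/5, 6, 97/7, √11, 2⋅√2} × [-3, 5⋅√7])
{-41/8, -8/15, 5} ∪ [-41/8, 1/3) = [-41/8, 1/3) ∪ {5}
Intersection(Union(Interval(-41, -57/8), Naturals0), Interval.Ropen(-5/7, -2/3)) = EmptySet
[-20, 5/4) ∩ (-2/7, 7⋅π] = (-2/7, 5/4)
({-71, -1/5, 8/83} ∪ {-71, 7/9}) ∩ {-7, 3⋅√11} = ∅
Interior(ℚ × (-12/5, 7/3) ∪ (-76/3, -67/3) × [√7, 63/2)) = (-76/3, -67/3) × (√7, 63/2)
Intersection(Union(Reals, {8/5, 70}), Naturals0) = Naturals0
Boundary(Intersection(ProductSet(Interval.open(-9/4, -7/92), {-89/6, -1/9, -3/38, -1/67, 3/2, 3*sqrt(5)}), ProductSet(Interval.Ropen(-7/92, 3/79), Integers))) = EmptySet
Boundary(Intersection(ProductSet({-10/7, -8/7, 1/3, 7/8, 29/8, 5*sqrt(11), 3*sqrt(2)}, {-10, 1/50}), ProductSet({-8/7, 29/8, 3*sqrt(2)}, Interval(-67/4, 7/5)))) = ProductSet({-8/7, 29/8, 3*sqrt(2)}, {-10, 1/50})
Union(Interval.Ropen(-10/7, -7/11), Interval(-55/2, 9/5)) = Interval(-55/2, 9/5)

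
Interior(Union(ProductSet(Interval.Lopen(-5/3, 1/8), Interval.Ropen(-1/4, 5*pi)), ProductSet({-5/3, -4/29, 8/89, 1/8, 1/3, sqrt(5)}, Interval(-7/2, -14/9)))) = ProductSet(Interval.open(-5/3, 1/8), Interval.open(-1/4, 5*pi))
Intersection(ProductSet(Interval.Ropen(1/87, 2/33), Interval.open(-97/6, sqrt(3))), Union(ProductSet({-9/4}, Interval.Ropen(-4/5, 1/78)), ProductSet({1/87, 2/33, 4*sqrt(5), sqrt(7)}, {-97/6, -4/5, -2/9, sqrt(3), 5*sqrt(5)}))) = ProductSet({1/87}, {-4/5, -2/9})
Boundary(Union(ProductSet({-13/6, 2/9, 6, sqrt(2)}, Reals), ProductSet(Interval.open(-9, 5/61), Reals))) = ProductSet({-9, 5/61, 2/9, 6, sqrt(2)}, Reals)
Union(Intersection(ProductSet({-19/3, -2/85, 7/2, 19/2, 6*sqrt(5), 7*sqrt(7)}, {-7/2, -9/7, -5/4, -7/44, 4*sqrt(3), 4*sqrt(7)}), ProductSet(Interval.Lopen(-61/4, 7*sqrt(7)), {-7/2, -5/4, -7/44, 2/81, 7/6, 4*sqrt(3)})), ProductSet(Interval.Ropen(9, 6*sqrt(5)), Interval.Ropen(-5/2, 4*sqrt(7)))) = Union(ProductSet({-19/3, -2/85, 7/2, 19/2, 6*sqrt(5), 7*sqrt(7)}, {-7/2, -5/4, -7/44, 4*sqrt(3)}), ProductSet(Interval.Ropen(9, 6*sqrt(5)), Interval.Ropen(-5/2, 4*sqrt(7))))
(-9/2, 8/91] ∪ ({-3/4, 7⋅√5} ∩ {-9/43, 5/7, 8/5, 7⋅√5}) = (-9/2, 8/91] ∪ {7⋅√5}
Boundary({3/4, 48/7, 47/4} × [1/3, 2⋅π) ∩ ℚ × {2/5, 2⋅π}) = {3/4, 48/7, 47/4} × {2/5}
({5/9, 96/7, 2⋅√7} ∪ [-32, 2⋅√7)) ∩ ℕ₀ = {0, 1, …, 5}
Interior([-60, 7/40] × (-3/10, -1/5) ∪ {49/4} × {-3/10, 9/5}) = (-60, 7/40) × (-3/10, -1/5)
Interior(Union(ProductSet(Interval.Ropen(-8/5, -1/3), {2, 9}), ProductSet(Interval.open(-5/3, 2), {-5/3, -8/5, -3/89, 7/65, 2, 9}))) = EmptySet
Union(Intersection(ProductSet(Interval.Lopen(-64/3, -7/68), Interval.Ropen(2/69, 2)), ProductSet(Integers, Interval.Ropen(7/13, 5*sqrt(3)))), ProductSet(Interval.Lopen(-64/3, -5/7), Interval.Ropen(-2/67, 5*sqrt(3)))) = ProductSet(Interval.Lopen(-64/3, -5/7), Interval.Ropen(-2/67, 5*sqrt(3)))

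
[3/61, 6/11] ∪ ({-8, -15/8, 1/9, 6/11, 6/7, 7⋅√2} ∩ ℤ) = {-8} ∪ [3/61, 6/11]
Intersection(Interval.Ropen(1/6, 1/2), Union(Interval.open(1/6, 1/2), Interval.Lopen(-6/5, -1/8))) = Interval.open(1/6, 1/2)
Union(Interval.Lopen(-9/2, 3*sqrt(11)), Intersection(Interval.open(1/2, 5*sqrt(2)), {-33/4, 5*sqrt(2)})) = Interval.Lopen(-9/2, 3*sqrt(11))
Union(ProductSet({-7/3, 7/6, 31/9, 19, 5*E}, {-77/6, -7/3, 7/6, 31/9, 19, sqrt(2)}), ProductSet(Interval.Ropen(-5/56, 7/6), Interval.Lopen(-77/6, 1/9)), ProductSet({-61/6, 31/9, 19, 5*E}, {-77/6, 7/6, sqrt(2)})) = Union(ProductSet({-61/6, 31/9, 19, 5*E}, {-77/6, 7/6, sqrt(2)}), ProductSet({-7/3, 7/6, 31/9, 19, 5*E}, {-77/6, -7/3, 7/6, 31/9, 19, sqrt(2)}), ProductSet(Interval.Ropen(-5/56, 7/6), Interval.Lopen(-77/6, 1/9)))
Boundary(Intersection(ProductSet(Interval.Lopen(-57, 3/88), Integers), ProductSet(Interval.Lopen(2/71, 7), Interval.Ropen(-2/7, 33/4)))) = ProductSet(Interval(2/71, 3/88), Range(0, 9, 1))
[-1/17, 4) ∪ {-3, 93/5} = {-3, 93/5} ∪ [-1/17, 4)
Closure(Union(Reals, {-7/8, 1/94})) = Reals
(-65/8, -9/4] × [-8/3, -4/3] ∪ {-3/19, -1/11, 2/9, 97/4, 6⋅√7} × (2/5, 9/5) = ((-65/8, -9/4] × [-8/3, -4/3]) ∪ ({-3/19, -1/11, 2/9, 97/4, 6⋅√7} × (2/5, 9/5))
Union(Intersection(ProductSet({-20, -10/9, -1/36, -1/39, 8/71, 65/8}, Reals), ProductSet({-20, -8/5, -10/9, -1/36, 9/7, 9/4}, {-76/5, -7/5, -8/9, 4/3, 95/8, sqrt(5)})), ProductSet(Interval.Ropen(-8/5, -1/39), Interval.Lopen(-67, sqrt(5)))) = Union(ProductSet({-20, -10/9, -1/36}, {-76/5, -7/5, -8/9, 4/3, 95/8, sqrt(5)}), ProductSet(Interval.Ropen(-8/5, -1/39), Interval.Lopen(-67, sqrt(5))))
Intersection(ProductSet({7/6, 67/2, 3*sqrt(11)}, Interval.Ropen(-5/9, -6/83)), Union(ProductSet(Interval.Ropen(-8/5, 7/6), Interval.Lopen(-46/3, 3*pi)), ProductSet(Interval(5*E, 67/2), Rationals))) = ProductSet({67/2}, Intersection(Interval.Ropen(-5/9, -6/83), Rationals))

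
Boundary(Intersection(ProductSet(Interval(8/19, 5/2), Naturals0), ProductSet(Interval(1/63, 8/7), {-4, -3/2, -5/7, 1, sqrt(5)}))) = ProductSet(Interval(8/19, 8/7), {1})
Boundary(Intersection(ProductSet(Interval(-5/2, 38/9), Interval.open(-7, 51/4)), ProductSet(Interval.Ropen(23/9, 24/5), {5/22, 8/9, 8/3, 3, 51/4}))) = ProductSet(Interval(23/9, 38/9), {5/22, 8/9, 8/3, 3})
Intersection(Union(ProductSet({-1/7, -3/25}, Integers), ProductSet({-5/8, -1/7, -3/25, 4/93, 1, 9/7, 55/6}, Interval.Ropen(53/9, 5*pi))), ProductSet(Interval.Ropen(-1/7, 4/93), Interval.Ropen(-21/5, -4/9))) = ProductSet({-1/7, -3/25}, Range(-4, 0, 1))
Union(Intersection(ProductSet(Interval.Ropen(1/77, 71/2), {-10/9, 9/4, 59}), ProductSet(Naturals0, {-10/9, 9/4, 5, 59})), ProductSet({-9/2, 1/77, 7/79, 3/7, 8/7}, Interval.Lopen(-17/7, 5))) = Union(ProductSet({-9/2, 1/77, 7/79, 3/7, 8/7}, Interval.Lopen(-17/7, 5)), ProductSet(Range(1, 36, 1), {-10/9, 9/4, 59}))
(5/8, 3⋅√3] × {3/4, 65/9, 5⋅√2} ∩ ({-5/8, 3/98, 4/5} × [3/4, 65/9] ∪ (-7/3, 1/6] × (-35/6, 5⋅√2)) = {4/5} × {3/4, 65/9, 5⋅√2}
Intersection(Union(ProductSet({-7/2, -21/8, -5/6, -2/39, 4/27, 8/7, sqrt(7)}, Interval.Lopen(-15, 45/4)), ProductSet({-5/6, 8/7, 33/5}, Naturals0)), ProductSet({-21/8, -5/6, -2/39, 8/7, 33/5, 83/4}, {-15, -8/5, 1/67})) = ProductSet({-21/8, -5/6, -2/39, 8/7}, {-8/5, 1/67})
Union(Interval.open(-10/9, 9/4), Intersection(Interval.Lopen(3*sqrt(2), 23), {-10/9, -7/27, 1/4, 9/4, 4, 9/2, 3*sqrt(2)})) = Union({9/2}, Interval.open(-10/9, 9/4))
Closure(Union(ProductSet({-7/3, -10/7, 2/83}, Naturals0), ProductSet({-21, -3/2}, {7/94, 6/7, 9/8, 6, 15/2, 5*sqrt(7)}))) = Union(ProductSet({-21, -3/2}, {7/94, 6/7, 9/8, 6, 15/2, 5*sqrt(7)}), ProductSet({-7/3, -10/7, 2/83}, Naturals0))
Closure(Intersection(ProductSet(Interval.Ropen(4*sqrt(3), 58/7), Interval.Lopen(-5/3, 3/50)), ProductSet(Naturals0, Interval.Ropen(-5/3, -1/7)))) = ProductSet(Range(7, 9, 1), Interval(-5/3, -1/7))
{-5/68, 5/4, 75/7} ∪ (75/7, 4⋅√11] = {-5/68, 5/4} ∪ [75/7, 4⋅√11]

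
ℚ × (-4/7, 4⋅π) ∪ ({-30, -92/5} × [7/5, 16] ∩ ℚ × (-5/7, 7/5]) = ℚ × (-4/7, 4⋅π)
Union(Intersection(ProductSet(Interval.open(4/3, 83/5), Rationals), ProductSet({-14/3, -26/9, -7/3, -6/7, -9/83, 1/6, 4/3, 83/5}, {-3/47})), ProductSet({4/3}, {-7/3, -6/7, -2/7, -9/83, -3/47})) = ProductSet({4/3}, {-7/3, -6/7, -2/7, -9/83, -3/47})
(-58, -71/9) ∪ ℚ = ℚ ∪ [-58, -71/9]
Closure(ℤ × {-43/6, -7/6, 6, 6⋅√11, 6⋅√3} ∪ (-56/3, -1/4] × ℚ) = ([-56/3, -1/4] × ℝ) ∪ (ℤ × {-43/6, -7/6, 6, 6⋅√11, 6⋅√3})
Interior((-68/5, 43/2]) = (-68/5, 43/2)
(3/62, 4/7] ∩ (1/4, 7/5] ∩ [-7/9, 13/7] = (1/4, 4/7]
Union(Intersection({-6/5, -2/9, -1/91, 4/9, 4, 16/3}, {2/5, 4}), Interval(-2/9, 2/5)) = Union({4}, Interval(-2/9, 2/5))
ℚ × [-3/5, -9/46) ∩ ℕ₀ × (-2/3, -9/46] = ℕ₀ × [-3/5, -9/46)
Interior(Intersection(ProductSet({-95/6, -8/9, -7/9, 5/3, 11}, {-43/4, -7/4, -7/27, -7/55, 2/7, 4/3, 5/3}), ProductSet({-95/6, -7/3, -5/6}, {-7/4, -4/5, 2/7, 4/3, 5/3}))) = EmptySet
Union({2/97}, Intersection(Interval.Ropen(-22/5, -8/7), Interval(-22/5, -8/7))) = Union({2/97}, Interval.Ropen(-22/5, -8/7))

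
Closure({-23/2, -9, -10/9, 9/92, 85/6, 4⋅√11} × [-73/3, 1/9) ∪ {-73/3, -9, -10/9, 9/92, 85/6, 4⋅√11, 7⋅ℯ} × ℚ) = ({-73/3, -9, -10/9, 9/92, 85/6, 4⋅√11, 7⋅ℯ} × ℝ) ∪ ({-23/2, -9, -10/9, 9/92, 85/6, 4⋅√11} × [-73/3, 1/9])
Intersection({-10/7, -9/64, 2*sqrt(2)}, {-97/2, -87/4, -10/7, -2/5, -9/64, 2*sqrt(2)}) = {-10/7, -9/64, 2*sqrt(2)}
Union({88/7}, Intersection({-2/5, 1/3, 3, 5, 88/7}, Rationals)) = {-2/5, 1/3, 3, 5, 88/7}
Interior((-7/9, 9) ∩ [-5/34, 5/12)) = (-5/34, 5/12)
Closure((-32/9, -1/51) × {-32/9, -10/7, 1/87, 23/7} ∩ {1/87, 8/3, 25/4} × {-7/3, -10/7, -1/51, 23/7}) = ∅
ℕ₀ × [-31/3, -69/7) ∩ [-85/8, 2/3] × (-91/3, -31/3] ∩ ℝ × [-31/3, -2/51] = {0} × {-31/3}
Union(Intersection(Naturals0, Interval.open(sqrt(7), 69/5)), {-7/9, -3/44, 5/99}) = Union({-7/9, -3/44, 5/99}, Range(3, 14, 1))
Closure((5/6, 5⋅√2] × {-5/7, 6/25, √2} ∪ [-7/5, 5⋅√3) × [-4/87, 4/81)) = ({-7/5, 5⋅√3} × [-4/87, 4/81]) ∪ ([-7/5, 5⋅√3] × {-4/87, 4/81}) ∪ ([-7/5, 5⋅√3) × [-4/87, 4/81)) ∪ ([5/6, 5⋅√2] × {-5/7, 6/25, √2})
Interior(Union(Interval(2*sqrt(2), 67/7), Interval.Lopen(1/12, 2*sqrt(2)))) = Interval.open(1/12, 67/7)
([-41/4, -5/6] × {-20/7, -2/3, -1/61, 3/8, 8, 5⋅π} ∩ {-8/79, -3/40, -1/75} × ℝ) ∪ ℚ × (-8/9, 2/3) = ℚ × (-8/9, 2/3)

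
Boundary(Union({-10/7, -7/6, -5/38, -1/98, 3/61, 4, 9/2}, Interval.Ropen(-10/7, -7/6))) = {-10/7, -7/6, -5/38, -1/98, 3/61, 4, 9/2}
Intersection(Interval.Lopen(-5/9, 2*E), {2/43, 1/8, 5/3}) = {2/43, 1/8, 5/3}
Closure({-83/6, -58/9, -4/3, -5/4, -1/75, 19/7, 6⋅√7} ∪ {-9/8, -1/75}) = {-83/6, -58/9, -4/3, -5/4, -9/8, -1/75, 19/7, 6⋅√7}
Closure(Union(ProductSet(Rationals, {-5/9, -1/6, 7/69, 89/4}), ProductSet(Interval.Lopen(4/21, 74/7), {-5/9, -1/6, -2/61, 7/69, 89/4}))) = Union(ProductSet(Interval(4/21, 74/7), {-5/9, -1/6, -2/61, 7/69, 89/4}), ProductSet(Reals, {-5/9, -1/6, 7/69, 89/4}))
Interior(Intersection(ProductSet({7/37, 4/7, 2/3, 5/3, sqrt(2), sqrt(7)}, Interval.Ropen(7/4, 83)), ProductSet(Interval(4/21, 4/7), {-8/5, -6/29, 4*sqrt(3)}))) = EmptySet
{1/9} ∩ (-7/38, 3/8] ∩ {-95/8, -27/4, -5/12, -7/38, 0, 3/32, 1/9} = {1/9}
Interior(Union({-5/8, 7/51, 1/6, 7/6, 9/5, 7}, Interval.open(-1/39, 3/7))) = Interval.open(-1/39, 3/7)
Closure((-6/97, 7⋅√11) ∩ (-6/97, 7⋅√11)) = [-6/97, 7⋅√11]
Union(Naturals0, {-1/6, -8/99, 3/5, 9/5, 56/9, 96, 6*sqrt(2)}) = Union({-1/6, -8/99, 3/5, 9/5, 56/9, 6*sqrt(2)}, Naturals0)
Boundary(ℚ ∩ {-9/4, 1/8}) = {-9/4, 1/8}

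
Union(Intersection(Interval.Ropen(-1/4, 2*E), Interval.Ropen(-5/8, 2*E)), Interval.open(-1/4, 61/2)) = Interval.Ropen(-1/4, 61/2)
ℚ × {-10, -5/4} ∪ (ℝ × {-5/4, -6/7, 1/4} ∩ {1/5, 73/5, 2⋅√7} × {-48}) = ℚ × {-10, -5/4}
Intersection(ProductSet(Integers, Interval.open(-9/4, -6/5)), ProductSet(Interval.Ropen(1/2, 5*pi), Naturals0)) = EmptySet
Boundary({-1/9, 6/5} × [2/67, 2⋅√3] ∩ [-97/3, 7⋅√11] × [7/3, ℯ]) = {-1/9, 6/5} × [7/3, ℯ]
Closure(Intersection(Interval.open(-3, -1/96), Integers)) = Range(-2, 0, 1)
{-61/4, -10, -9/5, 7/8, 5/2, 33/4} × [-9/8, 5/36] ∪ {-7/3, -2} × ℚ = ({-7/3, -2} × ℚ) ∪ ({-61/4, -10, -9/5, 7/8, 5/2, 33/4} × [-9/8, 5/36])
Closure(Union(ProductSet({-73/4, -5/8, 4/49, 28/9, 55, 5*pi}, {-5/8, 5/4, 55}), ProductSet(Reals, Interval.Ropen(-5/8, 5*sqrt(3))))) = Union(ProductSet({-73/4, -5/8, 4/49, 28/9, 55, 5*pi}, {-5/8, 5/4, 55}), ProductSet(Reals, Interval(-5/8, 5*sqrt(3))))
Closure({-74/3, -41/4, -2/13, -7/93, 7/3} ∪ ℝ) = ℝ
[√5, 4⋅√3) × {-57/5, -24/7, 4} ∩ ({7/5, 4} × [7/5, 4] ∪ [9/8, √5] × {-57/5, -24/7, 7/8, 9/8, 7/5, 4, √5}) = ({4} × {4}) ∪ ({√5} × {-57/5, -24/7, 4})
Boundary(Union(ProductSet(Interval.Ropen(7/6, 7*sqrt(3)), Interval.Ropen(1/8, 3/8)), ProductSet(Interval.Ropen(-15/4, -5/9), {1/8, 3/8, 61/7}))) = Union(ProductSet({7/6, 7*sqrt(3)}, Interval(1/8, 3/8)), ProductSet(Interval(-15/4, -5/9), {1/8, 3/8, 61/7}), ProductSet(Interval(7/6, 7*sqrt(3)), {1/8, 3/8}))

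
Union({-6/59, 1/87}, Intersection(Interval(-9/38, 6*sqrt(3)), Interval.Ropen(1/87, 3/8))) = Union({-6/59}, Interval.Ropen(1/87, 3/8))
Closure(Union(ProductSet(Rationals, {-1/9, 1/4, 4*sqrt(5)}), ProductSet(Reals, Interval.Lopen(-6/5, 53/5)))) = ProductSet(Reals, Interval(-6/5, 53/5))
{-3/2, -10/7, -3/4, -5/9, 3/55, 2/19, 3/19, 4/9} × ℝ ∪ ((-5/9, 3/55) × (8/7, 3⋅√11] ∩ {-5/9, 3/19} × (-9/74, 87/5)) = {-3/2, -10/7, -3/4, -5/9, 3/55, 2/19, 3/19, 4/9} × ℝ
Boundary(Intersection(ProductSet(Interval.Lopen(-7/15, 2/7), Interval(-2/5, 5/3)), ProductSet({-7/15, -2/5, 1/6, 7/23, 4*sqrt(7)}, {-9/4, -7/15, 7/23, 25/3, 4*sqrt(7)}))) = ProductSet({-2/5, 1/6}, {7/23})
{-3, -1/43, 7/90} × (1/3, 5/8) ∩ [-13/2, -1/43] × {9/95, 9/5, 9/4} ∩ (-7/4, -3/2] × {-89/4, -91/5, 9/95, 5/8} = ∅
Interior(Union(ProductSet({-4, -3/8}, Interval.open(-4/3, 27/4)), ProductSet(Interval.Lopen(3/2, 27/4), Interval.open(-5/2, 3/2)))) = ProductSet(Interval.open(3/2, 27/4), Interval.open(-5/2, 3/2))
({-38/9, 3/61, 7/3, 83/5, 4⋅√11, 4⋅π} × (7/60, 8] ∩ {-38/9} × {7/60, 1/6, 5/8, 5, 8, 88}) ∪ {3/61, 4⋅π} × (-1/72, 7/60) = ({-38/9} × {1/6, 5/8, 5, 8}) ∪ ({3/61, 4⋅π} × (-1/72, 7/60))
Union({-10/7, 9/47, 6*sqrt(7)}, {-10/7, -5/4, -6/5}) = {-10/7, -5/4, -6/5, 9/47, 6*sqrt(7)}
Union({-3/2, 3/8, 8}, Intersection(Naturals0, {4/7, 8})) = {-3/2, 3/8, 8}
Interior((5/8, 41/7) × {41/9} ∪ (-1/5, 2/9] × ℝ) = (-1/5, 2/9) × ℝ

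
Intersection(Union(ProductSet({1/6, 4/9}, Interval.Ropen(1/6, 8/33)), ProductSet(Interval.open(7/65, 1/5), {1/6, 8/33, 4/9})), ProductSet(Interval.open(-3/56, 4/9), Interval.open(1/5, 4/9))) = Union(ProductSet({1/6}, Interval.open(1/5, 8/33)), ProductSet(Interval.open(7/65, 1/5), {8/33}))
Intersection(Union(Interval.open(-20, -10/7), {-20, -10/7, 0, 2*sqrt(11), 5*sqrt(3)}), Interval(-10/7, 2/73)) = {-10/7, 0}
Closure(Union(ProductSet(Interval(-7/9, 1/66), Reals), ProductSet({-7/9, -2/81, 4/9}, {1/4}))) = Union(ProductSet({-7/9, -2/81, 4/9}, {1/4}), ProductSet(Interval(-7/9, 1/66), Reals))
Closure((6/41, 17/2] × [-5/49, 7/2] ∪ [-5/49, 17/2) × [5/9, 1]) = ([6/41, 17/2] × {-5/49, 7/2}) ∪ ([-5/49, 17/2] × [5/9, 1]) ∪ ((6/41, 17/2] × [-5/49, 7/2]) ∪ ({6/41, 17/2} × ([-5/49, 5/9] ∪ [1, 7/2]))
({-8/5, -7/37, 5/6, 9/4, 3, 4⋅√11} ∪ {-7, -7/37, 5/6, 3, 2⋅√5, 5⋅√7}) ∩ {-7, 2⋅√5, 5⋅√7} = {-7, 2⋅√5, 5⋅√7}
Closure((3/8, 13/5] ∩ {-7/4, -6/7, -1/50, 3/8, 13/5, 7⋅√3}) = {13/5}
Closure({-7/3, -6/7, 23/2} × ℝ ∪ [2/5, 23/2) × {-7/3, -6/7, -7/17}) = ({-7/3, -6/7, 23/2} × ℝ) ∪ ([2/5, 23/2] × {-7/3, -6/7, -7/17})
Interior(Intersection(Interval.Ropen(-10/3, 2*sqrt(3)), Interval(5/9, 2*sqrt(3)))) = Interval.open(5/9, 2*sqrt(3))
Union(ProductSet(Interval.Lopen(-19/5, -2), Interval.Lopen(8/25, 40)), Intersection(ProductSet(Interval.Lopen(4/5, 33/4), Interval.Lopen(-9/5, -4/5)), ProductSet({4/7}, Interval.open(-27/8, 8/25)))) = ProductSet(Interval.Lopen(-19/5, -2), Interval.Lopen(8/25, 40))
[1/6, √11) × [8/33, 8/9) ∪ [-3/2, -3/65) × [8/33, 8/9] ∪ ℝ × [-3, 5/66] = (ℝ × [-3, 5/66]) ∪ ([-3/2, -3/65) × [8/33, 8/9]) ∪ ([1/6, √11) × [8/33, 8/9))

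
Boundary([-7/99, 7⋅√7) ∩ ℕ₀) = {0, 1, …, 18}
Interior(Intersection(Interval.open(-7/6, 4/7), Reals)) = Interval.open(-7/6, 4/7)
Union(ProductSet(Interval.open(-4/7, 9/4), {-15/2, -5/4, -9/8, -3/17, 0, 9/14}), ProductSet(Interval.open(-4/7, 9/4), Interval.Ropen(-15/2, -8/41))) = ProductSet(Interval.open(-4/7, 9/4), Union({-3/17, 0, 9/14}, Interval.Ropen(-15/2, -8/41)))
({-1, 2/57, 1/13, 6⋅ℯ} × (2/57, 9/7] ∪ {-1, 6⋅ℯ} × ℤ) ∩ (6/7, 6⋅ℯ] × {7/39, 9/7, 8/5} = {6⋅ℯ} × {7/39, 9/7}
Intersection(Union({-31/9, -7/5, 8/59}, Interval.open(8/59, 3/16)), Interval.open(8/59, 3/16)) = Interval.open(8/59, 3/16)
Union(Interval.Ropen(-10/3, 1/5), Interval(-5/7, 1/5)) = Interval(-10/3, 1/5)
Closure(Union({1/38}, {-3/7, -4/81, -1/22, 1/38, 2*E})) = {-3/7, -4/81, -1/22, 1/38, 2*E}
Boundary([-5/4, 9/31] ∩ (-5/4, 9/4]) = {-5/4, 9/31}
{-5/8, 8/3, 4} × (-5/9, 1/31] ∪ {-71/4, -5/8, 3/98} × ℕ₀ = ({-71/4, -5/8, 3/98} × ℕ₀) ∪ ({-5/8, 8/3, 4} × (-5/9, 1/31])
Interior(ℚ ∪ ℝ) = ℝ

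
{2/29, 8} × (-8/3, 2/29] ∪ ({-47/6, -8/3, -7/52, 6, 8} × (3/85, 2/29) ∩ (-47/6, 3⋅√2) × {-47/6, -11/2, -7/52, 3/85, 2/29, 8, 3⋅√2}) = {2/29, 8} × (-8/3, 2/29]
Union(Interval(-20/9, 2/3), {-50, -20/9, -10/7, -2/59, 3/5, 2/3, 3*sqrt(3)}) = Union({-50, 3*sqrt(3)}, Interval(-20/9, 2/3))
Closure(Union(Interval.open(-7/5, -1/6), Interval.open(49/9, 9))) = Union(Interval(-7/5, -1/6), Interval(49/9, 9))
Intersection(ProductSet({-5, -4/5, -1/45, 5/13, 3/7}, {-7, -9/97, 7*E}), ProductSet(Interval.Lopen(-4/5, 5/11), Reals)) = ProductSet({-1/45, 5/13, 3/7}, {-7, -9/97, 7*E})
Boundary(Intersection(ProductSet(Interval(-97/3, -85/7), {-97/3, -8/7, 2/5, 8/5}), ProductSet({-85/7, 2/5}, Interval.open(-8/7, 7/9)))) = ProductSet({-85/7}, {2/5})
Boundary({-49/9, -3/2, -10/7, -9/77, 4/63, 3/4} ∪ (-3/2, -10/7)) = {-49/9, -3/2, -10/7, -9/77, 4/63, 3/4}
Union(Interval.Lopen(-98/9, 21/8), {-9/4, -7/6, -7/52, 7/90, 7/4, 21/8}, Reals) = Interval(-oo, oo)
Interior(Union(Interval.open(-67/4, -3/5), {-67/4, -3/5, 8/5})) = Interval.open(-67/4, -3/5)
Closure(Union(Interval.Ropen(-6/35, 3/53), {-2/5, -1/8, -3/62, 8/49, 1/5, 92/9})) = Union({-2/5, 8/49, 1/5, 92/9}, Interval(-6/35, 3/53))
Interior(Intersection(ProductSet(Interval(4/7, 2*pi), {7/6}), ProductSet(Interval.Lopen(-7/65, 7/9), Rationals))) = EmptySet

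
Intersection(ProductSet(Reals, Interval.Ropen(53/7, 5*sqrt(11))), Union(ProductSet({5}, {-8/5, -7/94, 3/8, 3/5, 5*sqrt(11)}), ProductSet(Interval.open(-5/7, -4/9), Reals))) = ProductSet(Interval.open(-5/7, -4/9), Interval.Ropen(53/7, 5*sqrt(11)))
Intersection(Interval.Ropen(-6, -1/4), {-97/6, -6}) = {-6}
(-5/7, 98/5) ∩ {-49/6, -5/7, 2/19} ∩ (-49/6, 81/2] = {2/19}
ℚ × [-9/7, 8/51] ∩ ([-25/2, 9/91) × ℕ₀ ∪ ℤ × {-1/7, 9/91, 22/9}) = (ℤ × {-1/7, 9/91}) ∪ ((ℚ ∩ [-25/2, 9/91)) × {0})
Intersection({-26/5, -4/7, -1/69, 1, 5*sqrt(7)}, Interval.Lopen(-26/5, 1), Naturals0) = {1}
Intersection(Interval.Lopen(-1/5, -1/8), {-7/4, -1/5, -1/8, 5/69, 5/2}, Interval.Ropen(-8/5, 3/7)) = {-1/8}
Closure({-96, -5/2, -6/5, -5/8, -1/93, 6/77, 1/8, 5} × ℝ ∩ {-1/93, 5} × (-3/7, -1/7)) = {-1/93, 5} × [-3/7, -1/7]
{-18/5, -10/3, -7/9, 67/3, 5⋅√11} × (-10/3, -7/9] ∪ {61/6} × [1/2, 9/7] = ({61/6} × [1/2, 9/7]) ∪ ({-18/5, -10/3, -7/9, 67/3, 5⋅√11} × (-10/3, -7/9])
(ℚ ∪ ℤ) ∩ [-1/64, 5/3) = ℚ ∩ [-1/64, 5/3)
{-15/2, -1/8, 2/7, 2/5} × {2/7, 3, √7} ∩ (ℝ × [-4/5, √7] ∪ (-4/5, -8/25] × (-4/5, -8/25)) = {-15/2, -1/8, 2/7, 2/5} × {2/7, √7}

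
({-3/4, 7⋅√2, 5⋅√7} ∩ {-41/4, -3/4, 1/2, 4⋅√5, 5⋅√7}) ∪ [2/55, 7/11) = {-3/4, 5⋅√7} ∪ [2/55, 7/11)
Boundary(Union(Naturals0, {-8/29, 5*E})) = Union({-8/29, 5*E}, Naturals0)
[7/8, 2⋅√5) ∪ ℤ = ℤ ∪ [7/8, 2⋅√5)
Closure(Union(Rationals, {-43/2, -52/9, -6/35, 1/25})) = Reals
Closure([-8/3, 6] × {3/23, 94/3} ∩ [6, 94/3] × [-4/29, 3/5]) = {6} × {3/23}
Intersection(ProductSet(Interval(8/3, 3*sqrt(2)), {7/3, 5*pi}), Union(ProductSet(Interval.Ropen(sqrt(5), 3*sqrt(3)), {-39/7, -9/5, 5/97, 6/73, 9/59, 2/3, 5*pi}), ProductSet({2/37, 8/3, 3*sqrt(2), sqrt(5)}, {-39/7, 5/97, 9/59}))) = ProductSet(Interval(8/3, 3*sqrt(2)), {5*pi})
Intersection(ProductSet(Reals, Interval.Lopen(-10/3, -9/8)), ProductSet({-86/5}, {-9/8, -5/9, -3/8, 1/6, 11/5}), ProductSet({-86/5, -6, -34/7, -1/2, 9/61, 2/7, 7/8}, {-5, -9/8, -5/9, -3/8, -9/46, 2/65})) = ProductSet({-86/5}, {-9/8})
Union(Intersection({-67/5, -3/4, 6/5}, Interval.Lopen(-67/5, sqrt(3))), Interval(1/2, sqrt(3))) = Union({-3/4}, Interval(1/2, sqrt(3)))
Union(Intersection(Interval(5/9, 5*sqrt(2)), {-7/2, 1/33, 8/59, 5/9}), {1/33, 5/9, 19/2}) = {1/33, 5/9, 19/2}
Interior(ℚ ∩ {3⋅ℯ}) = ∅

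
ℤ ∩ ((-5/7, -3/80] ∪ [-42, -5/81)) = {-42, -41, …, -1}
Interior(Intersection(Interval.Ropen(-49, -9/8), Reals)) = Interval.open(-49, -9/8)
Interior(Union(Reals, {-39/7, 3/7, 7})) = Reals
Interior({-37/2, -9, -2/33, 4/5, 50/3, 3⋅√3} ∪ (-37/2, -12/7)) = (-37/2, -12/7)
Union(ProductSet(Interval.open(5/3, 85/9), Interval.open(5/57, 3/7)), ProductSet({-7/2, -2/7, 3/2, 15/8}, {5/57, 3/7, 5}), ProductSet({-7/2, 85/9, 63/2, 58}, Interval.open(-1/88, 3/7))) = Union(ProductSet({-7/2, -2/7, 3/2, 15/8}, {5/57, 3/7, 5}), ProductSet({-7/2, 85/9, 63/2, 58}, Interval.open(-1/88, 3/7)), ProductSet(Interval.open(5/3, 85/9), Interval.open(5/57, 3/7)))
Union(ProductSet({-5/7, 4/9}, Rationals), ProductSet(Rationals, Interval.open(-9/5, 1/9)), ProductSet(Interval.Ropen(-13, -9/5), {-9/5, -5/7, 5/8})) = Union(ProductSet({-5/7, 4/9}, Rationals), ProductSet(Interval.Ropen(-13, -9/5), {-9/5, -5/7, 5/8}), ProductSet(Rationals, Interval.open(-9/5, 1/9)))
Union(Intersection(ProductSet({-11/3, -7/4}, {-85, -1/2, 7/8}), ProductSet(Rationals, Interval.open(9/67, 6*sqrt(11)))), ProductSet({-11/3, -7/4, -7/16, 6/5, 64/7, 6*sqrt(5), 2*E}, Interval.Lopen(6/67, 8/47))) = Union(ProductSet({-11/3, -7/4}, {7/8}), ProductSet({-11/3, -7/4, -7/16, 6/5, 64/7, 6*sqrt(5), 2*E}, Interval.Lopen(6/67, 8/47)))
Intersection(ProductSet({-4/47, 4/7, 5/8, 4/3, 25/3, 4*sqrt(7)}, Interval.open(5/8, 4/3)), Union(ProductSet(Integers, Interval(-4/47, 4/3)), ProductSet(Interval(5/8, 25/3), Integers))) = ProductSet({5/8, 4/3, 25/3}, Range(1, 2, 1))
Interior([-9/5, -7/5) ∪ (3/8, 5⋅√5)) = (-9/5, -7/5) ∪ (3/8, 5⋅√5)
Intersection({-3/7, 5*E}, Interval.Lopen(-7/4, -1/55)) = {-3/7}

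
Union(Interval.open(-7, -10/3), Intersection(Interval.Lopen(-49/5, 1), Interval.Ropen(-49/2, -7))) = Union(Interval.open(-49/5, -7), Interval.open(-7, -10/3))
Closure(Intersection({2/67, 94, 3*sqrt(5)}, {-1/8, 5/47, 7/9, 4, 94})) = {94}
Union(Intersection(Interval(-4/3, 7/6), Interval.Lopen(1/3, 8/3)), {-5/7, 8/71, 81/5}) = Union({-5/7, 8/71, 81/5}, Interval.Lopen(1/3, 7/6))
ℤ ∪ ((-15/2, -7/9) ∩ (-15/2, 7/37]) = ℤ ∪ (-15/2, -7/9)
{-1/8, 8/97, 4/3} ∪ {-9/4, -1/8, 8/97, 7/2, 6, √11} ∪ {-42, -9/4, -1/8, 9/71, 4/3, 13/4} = {-42, -9/4, -1/8, 8/97, 9/71, 4/3, 13/4, 7/2, 6, √11}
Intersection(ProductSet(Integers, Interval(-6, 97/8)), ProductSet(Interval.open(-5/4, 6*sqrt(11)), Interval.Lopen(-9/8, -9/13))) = ProductSet(Range(-1, 20, 1), Interval.Lopen(-9/8, -9/13))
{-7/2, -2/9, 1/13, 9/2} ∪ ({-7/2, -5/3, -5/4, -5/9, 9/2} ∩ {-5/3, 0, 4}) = {-7/2, -5/3, -2/9, 1/13, 9/2}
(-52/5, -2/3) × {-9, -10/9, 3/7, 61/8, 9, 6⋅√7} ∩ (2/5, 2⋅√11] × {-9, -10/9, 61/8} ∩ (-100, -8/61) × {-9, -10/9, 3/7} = ∅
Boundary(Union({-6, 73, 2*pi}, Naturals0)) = Union({-6, 2*pi}, Naturals0)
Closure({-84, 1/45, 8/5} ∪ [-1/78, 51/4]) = {-84} ∪ [-1/78, 51/4]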